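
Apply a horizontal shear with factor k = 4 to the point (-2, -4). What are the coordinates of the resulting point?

Shear matrix for horizontal shear with factor k = 4:
[[1, 4], [0, 1]]
Result: (-2, -4) → (-18, -4)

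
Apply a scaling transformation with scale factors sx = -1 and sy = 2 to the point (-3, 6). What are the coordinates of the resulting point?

Scaling matrix:
[[-1, 0], [0, 2]]
Result: (-3 × -1, 6 × 2) = (3, 12)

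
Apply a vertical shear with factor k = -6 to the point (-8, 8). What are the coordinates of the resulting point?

Shear matrix for vertical shear with factor k = -6:
[[1, 0], [-6, 1]]
Result: (-8, 8) → (-8, 56)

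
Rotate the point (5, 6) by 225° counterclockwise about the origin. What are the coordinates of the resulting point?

Rotation matrix for 225°: [[cos 225°, -sin 225°], [sin 225°, cos 225°]] ≈ [[-0.707107, 0.707107], [-0.707107, -0.707107]]
[[-0.707107, 0.707107], [-0.707107, -0.707107]] × [5, 6]ᵀ ≈ [0.7071, -7.7782]ᵀ
Result: (0.7071, -7.7782)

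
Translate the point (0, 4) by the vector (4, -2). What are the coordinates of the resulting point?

Translation by (4, -2) (homogeneous matrix [[1, 0, 4], [0, 1, -2], [0, 0, 1]]):
x' = 0 + 4 = 4
y' = 4 + -2 = 2
Result: (4, 2)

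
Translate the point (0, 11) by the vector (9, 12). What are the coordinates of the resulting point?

Translation by (9, 12) (homogeneous matrix [[1, 0, 9], [0, 1, 12], [0, 0, 1]]):
x' = 0 + 9 = 9
y' = 11 + 12 = 23
Result: (9, 23)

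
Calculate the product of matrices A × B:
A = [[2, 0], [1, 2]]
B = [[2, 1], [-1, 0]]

Matrix multiplication:
C[0][0] = 2×2 + 0×-1 = 4
C[0][1] = 2×1 + 0×0 = 2
C[1][0] = 1×2 + 2×-1 = 0
C[1][1] = 1×1 + 2×0 = 1
Result: [[4, 2], [0, 1]]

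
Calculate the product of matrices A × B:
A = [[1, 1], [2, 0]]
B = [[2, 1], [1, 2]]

Matrix multiplication:
C[0][0] = 1×2 + 1×1 = 3
C[0][1] = 1×1 + 1×2 = 3
C[1][0] = 2×2 + 0×1 = 4
C[1][1] = 2×1 + 0×2 = 2
Result: [[3, 3], [4, 2]]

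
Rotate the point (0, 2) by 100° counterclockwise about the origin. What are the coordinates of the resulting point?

Rotation matrix for 100°: [[cos 100°, -sin 100°], [sin 100°, cos 100°]] ≈ [[-0.173648, -0.984808], [0.984808, -0.173648]]
[[-0.173648, -0.984808], [0.984808, -0.173648]] × [0, 2]ᵀ ≈ [-1.9696, -0.3473]ᵀ
Result: (-1.9696, -0.3473)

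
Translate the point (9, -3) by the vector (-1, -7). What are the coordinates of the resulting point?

Translation by (-1, -7) (homogeneous matrix [[1, 0, -1], [0, 1, -7], [0, 0, 1]]):
x' = 9 + -1 = 8
y' = -3 + -7 = -10
Result: (8, -10)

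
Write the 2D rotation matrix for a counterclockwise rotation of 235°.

Rotation matrix formula: [[cos θ, -sin θ], [sin θ, cos θ]]
For θ = 235°:
cos(235°) = -0.5736
sin(235°) = -0.8192
Result: [[-0.5736, 0.8192], [-0.8192, -0.5736]]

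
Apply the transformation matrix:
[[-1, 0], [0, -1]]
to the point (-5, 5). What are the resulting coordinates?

Matrix multiplication:
[[-1, 0], [0, -1]] × [-5, 5]ᵀ
= [(-1)(-5) + (0)(5), (0)(-5) + (-1)(5)]ᵀ
= [5, -5]ᵀ
Result: (5, -5)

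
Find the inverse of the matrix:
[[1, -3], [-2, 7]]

For [[a,b],[c,d]], inverse = (1/det)·[[d,-b],[-c,a]]
det = (1)(7) - (-3)(-2) = 7 - 6 = 1
Inverse = [[7, 3], [2, 1]]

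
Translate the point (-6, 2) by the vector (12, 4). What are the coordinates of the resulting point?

Translation by (12, 4) (homogeneous matrix [[1, 0, 12], [0, 1, 4], [0, 0, 1]]):
x' = -6 + 12 = 6
y' = 2 + 4 = 6
Result: (6, 6)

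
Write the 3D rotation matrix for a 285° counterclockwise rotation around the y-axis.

Rotation matrix for counterclockwise 285° around y-axis:
cos(285°) = 0.2588, sin(285°) = -0.9659
Result: [[0.2588, 0, -0.9659], [0, 1, 0], [0.9659, 0, 0.2588]]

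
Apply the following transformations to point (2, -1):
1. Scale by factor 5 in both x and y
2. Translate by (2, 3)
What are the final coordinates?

Step 1: Scale (2, -1) by 5 → (10, -5)
Step 2: Translate by (2, 3) → (12, -2)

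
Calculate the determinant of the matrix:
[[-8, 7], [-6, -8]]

For a 2×2 matrix [[a, b], [c, d]], det = ad - bc
det = (-8)(-8) - (7)(-6) = 64 - -42 = 106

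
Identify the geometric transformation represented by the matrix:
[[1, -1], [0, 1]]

This matrix represents: horizontal shear with factor -1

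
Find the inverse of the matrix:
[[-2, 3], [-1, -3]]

For [[a,b],[c,d]], inverse = (1/det)·[[d,-b],[-c,a]]
det = (-2)(-3) - (3)(-1) = 6 - -3 = 9
Inverse = (1/9)·[[-3, -3], [1, -2]]
= [[-1/3, -1/3], [1/9, -2/9]]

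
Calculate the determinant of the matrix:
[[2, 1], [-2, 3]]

For a 2×2 matrix [[a, b], [c, d]], det = ad - bc
det = (2)(3) - (1)(-2) = 6 - -2 = 8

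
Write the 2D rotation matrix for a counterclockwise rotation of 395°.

Rotation matrix formula: [[cos θ, -sin θ], [sin θ, cos θ]]
For θ = 395°:
cos(395°) = 0.8192
sin(395°) = 0.5736
Result: [[0.8192, -0.5736], [0.5736, 0.8192]]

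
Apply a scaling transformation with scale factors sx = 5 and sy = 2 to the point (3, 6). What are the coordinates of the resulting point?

Scaling matrix:
[[5, 0], [0, 2]]
Result: (3 × 5, 6 × 2) = (15, 12)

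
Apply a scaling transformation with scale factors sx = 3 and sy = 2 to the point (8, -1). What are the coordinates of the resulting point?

Scaling matrix:
[[3, 0], [0, 2]]
Result: (8 × 3, -1 × 2) = (24, -2)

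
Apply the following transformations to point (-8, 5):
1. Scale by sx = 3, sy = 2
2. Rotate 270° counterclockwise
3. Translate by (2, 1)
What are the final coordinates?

Step 1: Scale → (-24, 10)
Step 2: Rotate 270° → (10, 24)
Step 3: Translate → (12, 25)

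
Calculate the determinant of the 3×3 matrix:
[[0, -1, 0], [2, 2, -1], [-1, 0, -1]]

Expansion along first row:
det = 0·det([[2,-1],[0,-1]]) - -1·det([[2,-1],[-1,-1]]) + 0·det([[2,2],[-1,0]])
    = 0·(2·-1 - -1·0) - -1·(2·-1 - -1·-1) + 0·(2·0 - 2·-1)
    = 0·-2 - -1·-3 + 0·2
    = 0 + -3 + 0 = -3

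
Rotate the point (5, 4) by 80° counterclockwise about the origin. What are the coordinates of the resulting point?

Rotation matrix for 80°: [[cos 80°, -sin 80°], [sin 80°, cos 80°]] ≈ [[0.173648, -0.984808], [0.984808, 0.173648]]
[[0.173648, -0.984808], [0.984808, 0.173648]] × [5, 4]ᵀ ≈ [-3.0710, 5.6186]ᵀ
Result: (-3.0710, 5.6186)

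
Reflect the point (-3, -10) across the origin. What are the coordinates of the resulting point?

Reflection across origin: (-3, -10) → (3, 10)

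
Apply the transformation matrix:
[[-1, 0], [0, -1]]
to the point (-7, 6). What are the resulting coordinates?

Matrix multiplication:
[[-1, 0], [0, -1]] × [-7, 6]ᵀ
= [(-1)(-7) + (0)(6), (0)(-7) + (-1)(6)]ᵀ
= [7, -6]ᵀ
Result: (7, -6)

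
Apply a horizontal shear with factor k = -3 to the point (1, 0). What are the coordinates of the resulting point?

Shear matrix for horizontal shear with factor k = -3:
[[1, -3], [0, 1]]
Result: (1, 0) → (1, 0)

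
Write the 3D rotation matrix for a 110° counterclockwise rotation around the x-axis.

Rotation matrix for counterclockwise 110° around x-axis:
cos(110°) = -0.3420, sin(110°) = 0.9397
Result: [[1, 0, 0], [0, -0.3420, -0.9397], [0, 0.9397, -0.3420]]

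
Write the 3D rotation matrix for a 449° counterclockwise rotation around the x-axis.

Rotation matrix for counterclockwise 449° around x-axis:
cos(449°) = 0.0175, sin(449°) = 0.9998
Result: [[1, 0, 0], [0, 0.0175, -0.9998], [0, 0.9998, 0.0175]]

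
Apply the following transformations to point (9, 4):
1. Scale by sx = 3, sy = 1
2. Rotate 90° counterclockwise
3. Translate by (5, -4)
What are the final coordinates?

Step 1: Scale → (27, 4)
Step 2: Rotate 90° → (-4, 27)
Step 3: Translate → (1, 23)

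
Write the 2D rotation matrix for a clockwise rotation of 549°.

Rotation matrix formula: [[cos θ, -sin θ], [sin θ, cos θ]]
A clockwise rotation by 549° is equivalent to a counterclockwise rotation by -549°.
For θ = -549°:
cos(-549°) = -0.9877
sin(-549°) = 0.1564
Result: [[-0.9877, -0.1564], [0.1564, -0.9877]]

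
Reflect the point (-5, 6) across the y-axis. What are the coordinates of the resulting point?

Reflection across y-axis: (-5, 6) → (5, 6)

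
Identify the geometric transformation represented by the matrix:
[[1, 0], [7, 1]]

This matrix represents: vertical shear with factor 7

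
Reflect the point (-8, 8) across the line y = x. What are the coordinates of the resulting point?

Reflection across line y = x: (-8, 8) → (8, -8)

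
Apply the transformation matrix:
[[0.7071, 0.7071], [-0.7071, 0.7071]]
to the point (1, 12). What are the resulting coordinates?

Matrix multiplication:
[[0.7071, 0.7071], [-0.7071, 0.7071]] × [1, 12]ᵀ
= [(0.7071)(1) + (0.7071)(12), (-0.7071)(1) + (0.7071)(12)]ᵀ
= [9.1923, 7.7781]ᵀ
Result: (9.1923, 7.7781)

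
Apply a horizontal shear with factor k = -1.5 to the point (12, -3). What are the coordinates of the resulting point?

Shear matrix for horizontal shear with factor k = -1.5:
[[1, -1.50], [0, 1]]
Result: (12, -3) → (16.5, -3)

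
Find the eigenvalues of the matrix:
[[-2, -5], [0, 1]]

Characteristic equation: det(A - λI) = 0
λ² - (trace)λ + (det) = 0
trace = -2 + 1 = -1, det = (-2)(1) - (-5)(0) = -2
λ² - (-1)λ + (-2) = 0
λ = (-1 ± √((-1)² - 4·(-2))) / 2 = (-1 ± √9) / 2
Solving: λ = -2, 1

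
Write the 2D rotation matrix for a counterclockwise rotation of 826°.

Rotation matrix formula: [[cos θ, -sin θ], [sin θ, cos θ]]
For θ = 826°:
cos(826°) = -0.2756
sin(826°) = 0.9613
Result: [[-0.2756, -0.9613], [0.9613, -0.2756]]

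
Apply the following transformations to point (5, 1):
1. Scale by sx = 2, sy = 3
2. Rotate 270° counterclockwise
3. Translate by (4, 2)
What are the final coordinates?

Step 1: Scale → (10, 3)
Step 2: Rotate 270° → (3, -10)
Step 3: Translate → (7, -8)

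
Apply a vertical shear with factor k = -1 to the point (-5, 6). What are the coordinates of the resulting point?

Shear matrix for vertical shear with factor k = -1:
[[1, 0], [-1, 1]]
Result: (-5, 6) → (-5, 11)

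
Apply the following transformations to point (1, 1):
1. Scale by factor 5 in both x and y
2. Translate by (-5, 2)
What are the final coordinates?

Step 1: Scale (1, 1) by 5 → (5, 5)
Step 2: Translate by (-5, 2) → (0, 7)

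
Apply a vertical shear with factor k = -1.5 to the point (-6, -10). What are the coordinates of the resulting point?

Shear matrix for vertical shear with factor k = -1.5:
[[1, 0], [-1.50, 1]]
Result: (-6, -10) → (-6, -1)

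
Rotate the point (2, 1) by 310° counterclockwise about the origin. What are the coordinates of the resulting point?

Rotation matrix for 310°: [[cos 310°, -sin 310°], [sin 310°, cos 310°]] ≈ [[0.642788, 0.766044], [-0.766044, 0.642788]]
[[0.642788, 0.766044], [-0.766044, 0.642788]] × [2, 1]ᵀ ≈ [2.0516, -0.8893]ᵀ
Result: (2.0516, -0.8893)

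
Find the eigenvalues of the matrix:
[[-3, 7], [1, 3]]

Characteristic equation: det(A - λI) = 0
λ² - (trace)λ + (det) = 0
trace = -3 + 3 = 0, det = (-3)(3) - (7)(1) = -16
λ² - (0)λ + (-16) = 0
λ = (0 ± √((0)² - 4·(-16))) / 2 = (0 ± √64) / 2
Solving: λ = -4, 4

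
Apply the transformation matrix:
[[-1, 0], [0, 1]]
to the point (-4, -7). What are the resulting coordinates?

Matrix multiplication:
[[-1, 0], [0, 1]] × [-4, -7]ᵀ
= [(-1)(-4) + (0)(-7), (0)(-4) + (1)(-7)]ᵀ
= [4, -7]ᵀ
Result: (4, -7)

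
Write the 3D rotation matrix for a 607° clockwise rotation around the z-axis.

Rotation matrix for clockwise 607° around z-axis:
A clockwise rotation by 607° is a counterclockwise rotation by -607°.
cos(-607°) = -0.3907, sin(-607°) = 0.9205
Result: [[-0.3907, -0.9205, 0], [0.9205, -0.3907, 0], [0, 0, 1]]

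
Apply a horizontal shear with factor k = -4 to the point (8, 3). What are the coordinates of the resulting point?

Shear matrix for horizontal shear with factor k = -4:
[[1, -4], [0, 1]]
Result: (8, 3) → (-4, 3)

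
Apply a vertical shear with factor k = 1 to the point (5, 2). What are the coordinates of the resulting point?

Shear matrix for vertical shear with factor k = 1:
[[1, 0], [1, 1]]
Result: (5, 2) → (5, 7)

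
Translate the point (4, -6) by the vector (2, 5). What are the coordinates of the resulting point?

Translation by (2, 5) (homogeneous matrix [[1, 0, 2], [0, 1, 5], [0, 0, 1]]):
x' = 4 + 2 = 6
y' = -6 + 5 = -1
Result: (6, -1)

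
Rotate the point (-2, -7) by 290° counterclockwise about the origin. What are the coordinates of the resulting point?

Rotation matrix for 290°: [[cos 290°, -sin 290°], [sin 290°, cos 290°]] ≈ [[0.342020, 0.939693], [-0.939693, 0.342020]]
[[0.342020, 0.939693], [-0.939693, 0.342020]] × [-2, -7]ᵀ ≈ [-7.2619, -0.5148]ᵀ
Result: (-7.2619, -0.5148)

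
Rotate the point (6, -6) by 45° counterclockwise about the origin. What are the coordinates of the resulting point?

Rotation matrix for 45°: [[cos 45°, -sin 45°], [sin 45°, cos 45°]] ≈ [[0.707107, -0.707107], [0.707107, 0.707107]]
[[0.707107, -0.707107], [0.707107, 0.707107]] × [6, -6]ᵀ ≈ [8.4853, 0]ᵀ
Result: (8.4853, 0)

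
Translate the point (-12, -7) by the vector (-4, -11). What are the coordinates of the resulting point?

Translation by (-4, -11) (homogeneous matrix [[1, 0, -4], [0, 1, -11], [0, 0, 1]]):
x' = -12 + -4 = -16
y' = -7 + -11 = -18
Result: (-16, -18)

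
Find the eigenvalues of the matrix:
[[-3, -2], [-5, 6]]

Characteristic equation: det(A - λI) = 0
λ² - (trace)λ + (det) = 0
trace = -3 + 6 = 3, det = (-3)(6) - (-2)(-5) = -28
λ² - (3)λ + (-28) = 0
λ = (3 ± √((3)² - 4·(-28))) / 2 = (3 ± √121) / 2
Solving: λ = -4, 7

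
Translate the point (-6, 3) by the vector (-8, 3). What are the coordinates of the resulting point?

Translation by (-8, 3) (homogeneous matrix [[1, 0, -8], [0, 1, 3], [0, 0, 1]]):
x' = -6 + -8 = -14
y' = 3 + 3 = 6
Result: (-14, 6)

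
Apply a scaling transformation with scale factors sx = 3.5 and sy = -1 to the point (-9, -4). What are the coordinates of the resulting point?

Scaling matrix:
[[3.50, 0], [0, -1]]
Result: (-9 × 3.5, -4 × -1) = (-31.5, 4)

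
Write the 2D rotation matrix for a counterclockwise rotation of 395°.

Rotation matrix formula: [[cos θ, -sin θ], [sin θ, cos θ]]
For θ = 395°:
cos(395°) = 0.8192
sin(395°) = 0.5736
Result: [[0.8192, -0.5736], [0.5736, 0.8192]]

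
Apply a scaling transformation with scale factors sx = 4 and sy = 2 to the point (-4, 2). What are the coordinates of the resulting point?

Scaling matrix:
[[4, 0], [0, 2]]
Result: (-4 × 4, 2 × 2) = (-16, 4)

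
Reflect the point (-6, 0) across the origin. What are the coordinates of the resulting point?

Reflection across origin: (-6, 0) → (6, 0)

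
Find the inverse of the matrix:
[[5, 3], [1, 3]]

For [[a,b],[c,d]], inverse = (1/det)·[[d,-b],[-c,a]]
det = (5)(3) - (3)(1) = 15 - 3 = 12
Inverse = (1/12)·[[3, -3], [-1, 5]]
= [[1/4, -1/4], [-1/12, 5/12]]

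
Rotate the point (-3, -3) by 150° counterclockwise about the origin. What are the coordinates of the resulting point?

Rotation matrix for 150°: [[cos 150°, -sin 150°], [sin 150°, cos 150°]] ≈ [[-0.866025, -0.500000], [0.500000, -0.866025]]
[[-0.866025, -0.500000], [0.500000, -0.866025]] × [-3, -3]ᵀ ≈ [4.0981, 1.0981]ᵀ
Result: (4.0981, 1.0981)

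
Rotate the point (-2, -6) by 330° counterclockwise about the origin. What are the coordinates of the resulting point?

Rotation matrix for 330°: [[cos 330°, -sin 330°], [sin 330°, cos 330°]] ≈ [[0.866025, 0.500000], [-0.500000, 0.866025]]
[[0.866025, 0.500000], [-0.500000, 0.866025]] × [-2, -6]ᵀ ≈ [-4.7321, -4.1962]ᵀ
Result: (-4.7321, -4.1962)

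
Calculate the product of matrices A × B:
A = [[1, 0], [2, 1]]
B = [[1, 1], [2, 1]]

Matrix multiplication:
C[0][0] = 1×1 + 0×2 = 1
C[0][1] = 1×1 + 0×1 = 1
C[1][0] = 2×1 + 1×2 = 4
C[1][1] = 2×1 + 1×1 = 3
Result: [[1, 1], [4, 3]]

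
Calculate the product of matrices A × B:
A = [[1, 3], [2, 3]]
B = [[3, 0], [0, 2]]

Matrix multiplication:
C[0][0] = 1×3 + 3×0 = 3
C[0][1] = 1×0 + 3×2 = 6
C[1][0] = 2×3 + 3×0 = 6
C[1][1] = 2×0 + 3×2 = 6
Result: [[3, 6], [6, 6]]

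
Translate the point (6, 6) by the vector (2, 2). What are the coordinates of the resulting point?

Translation by (2, 2) (homogeneous matrix [[1, 0, 2], [0, 1, 2], [0, 0, 1]]):
x' = 6 + 2 = 8
y' = 6 + 2 = 8
Result: (8, 8)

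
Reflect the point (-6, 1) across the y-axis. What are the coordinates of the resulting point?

Reflection across y-axis: (-6, 1) → (6, 1)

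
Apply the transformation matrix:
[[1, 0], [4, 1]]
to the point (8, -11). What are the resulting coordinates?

Matrix multiplication:
[[1, 0], [4, 1]] × [8, -11]ᵀ
= [(1)(8) + (0)(-11), (4)(8) + (1)(-11)]ᵀ
= [8, 21]ᵀ
Result: (8, 21)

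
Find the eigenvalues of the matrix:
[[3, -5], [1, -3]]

Characteristic equation: det(A - λI) = 0
λ² - (trace)λ + (det) = 0
trace = 3 + -3 = 0, det = (3)(-3) - (-5)(1) = -4
λ² - (0)λ + (-4) = 0
λ = (0 ± √((0)² - 4·(-4))) / 2 = (0 ± √16) / 2
Solving: λ = -2, 2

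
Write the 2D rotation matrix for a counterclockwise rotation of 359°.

Rotation matrix formula: [[cos θ, -sin θ], [sin θ, cos θ]]
For θ = 359°:
cos(359°) = 0.9998
sin(359°) = -0.0175
Result: [[0.9998, 0.0175], [-0.0175, 0.9998]]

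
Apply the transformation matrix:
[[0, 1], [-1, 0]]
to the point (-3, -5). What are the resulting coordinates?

Matrix multiplication:
[[0, 1], [-1, 0]] × [-3, -5]ᵀ
= [(0)(-3) + (1)(-5), (-1)(-3) + (0)(-5)]ᵀ
= [-5, 3]ᵀ
Result: (-5, 3)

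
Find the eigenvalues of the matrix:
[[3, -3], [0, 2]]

Characteristic equation: det(A - λI) = 0
λ² - (trace)λ + (det) = 0
trace = 3 + 2 = 5, det = (3)(2) - (-3)(0) = 6
λ² - (5)λ + (6) = 0
λ = (5 ± √((5)² - 4·(6))) / 2 = (5 ± √1) / 2
Solving: λ = 2, 3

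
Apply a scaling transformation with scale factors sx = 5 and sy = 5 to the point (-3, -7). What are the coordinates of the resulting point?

Scaling matrix:
[[5, 0], [0, 5]]
Result: (-3 × 5, -7 × 5) = (-15, -35)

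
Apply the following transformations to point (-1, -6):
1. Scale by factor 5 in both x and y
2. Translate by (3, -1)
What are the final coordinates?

Step 1: Scale (-1, -6) by 5 → (-5, -30)
Step 2: Translate by (3, -1) → (-2, -31)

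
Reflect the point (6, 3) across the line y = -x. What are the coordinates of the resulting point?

Reflection across line y = -x: (6, 3) → (-3, -6)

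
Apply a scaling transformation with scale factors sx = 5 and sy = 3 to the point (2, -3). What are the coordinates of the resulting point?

Scaling matrix:
[[5, 0], [0, 3]]
Result: (2 × 5, -3 × 3) = (10, -9)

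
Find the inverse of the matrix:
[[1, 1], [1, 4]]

For [[a,b],[c,d]], inverse = (1/det)·[[d,-b],[-c,a]]
det = (1)(4) - (1)(1) = 4 - 1 = 3
Inverse = (1/3)·[[4, -1], [-1, 1]]
= [[4/3, -1/3], [-1/3, 1/3]]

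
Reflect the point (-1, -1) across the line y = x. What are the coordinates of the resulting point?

Reflection across line y = x: (-1, -1) → (-1, -1)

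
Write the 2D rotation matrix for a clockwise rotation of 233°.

Rotation matrix formula: [[cos θ, -sin θ], [sin θ, cos θ]]
A clockwise rotation by 233° is equivalent to a counterclockwise rotation by -233°.
For θ = -233°:
cos(-233°) = -0.6018
sin(-233°) = 0.7986
Result: [[-0.6018, -0.7986], [0.7986, -0.6018]]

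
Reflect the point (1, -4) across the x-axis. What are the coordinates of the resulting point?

Reflection across x-axis: (1, -4) → (1, 4)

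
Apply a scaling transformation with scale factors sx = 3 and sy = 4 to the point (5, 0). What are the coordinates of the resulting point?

Scaling matrix:
[[3, 0], [0, 4]]
Result: (5 × 3, 0 × 4) = (15, 0)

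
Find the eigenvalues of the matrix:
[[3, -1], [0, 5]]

Characteristic equation: det(A - λI) = 0
λ² - (trace)λ + (det) = 0
trace = 3 + 5 = 8, det = (3)(5) - (-1)(0) = 15
λ² - (8)λ + (15) = 0
λ = (8 ± √((8)² - 4·(15))) / 2 = (8 ± √4) / 2
Solving: λ = 3, 5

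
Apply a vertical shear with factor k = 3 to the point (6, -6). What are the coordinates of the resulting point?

Shear matrix for vertical shear with factor k = 3:
[[1, 0], [3, 1]]
Result: (6, -6) → (6, 12)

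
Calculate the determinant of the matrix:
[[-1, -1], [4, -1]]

For a 2×2 matrix [[a, b], [c, d]], det = ad - bc
det = (-1)(-1) - (-1)(4) = 1 - -4 = 5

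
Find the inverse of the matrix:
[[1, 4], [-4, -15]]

For [[a,b],[c,d]], inverse = (1/det)·[[d,-b],[-c,a]]
det = (1)(-15) - (4)(-4) = -15 - -16 = 1
Inverse = [[-15, -4], [4, 1]]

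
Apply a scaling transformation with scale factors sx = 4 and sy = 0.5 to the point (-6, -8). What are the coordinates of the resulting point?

Scaling matrix:
[[4, 0], [0, 0.50]]
Result: (-6 × 4, -8 × 0.5) = (-24, -4)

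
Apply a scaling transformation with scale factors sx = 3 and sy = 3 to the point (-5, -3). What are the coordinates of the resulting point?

Scaling matrix:
[[3, 0], [0, 3]]
Result: (-5 × 3, -3 × 3) = (-15, -9)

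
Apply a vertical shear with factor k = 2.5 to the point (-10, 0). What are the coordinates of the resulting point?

Shear matrix for vertical shear with factor k = 2.5:
[[1, 0], [2.50, 1]]
Result: (-10, 0) → (-10, -25)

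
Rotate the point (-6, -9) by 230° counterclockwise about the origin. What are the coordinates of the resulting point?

Rotation matrix for 230°: [[cos 230°, -sin 230°], [sin 230°, cos 230°]] ≈ [[-0.642788, 0.766044], [-0.766044, -0.642788]]
[[-0.642788, 0.766044], [-0.766044, -0.642788]] × [-6, -9]ᵀ ≈ [-3.0377, 10.3814]ᵀ
Result: (-3.0377, 10.3814)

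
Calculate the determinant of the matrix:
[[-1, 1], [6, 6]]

For a 2×2 matrix [[a, b], [c, d]], det = ad - bc
det = (-1)(6) - (1)(6) = -6 - 6 = -12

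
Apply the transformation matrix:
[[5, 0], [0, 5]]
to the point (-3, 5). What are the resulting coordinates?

Matrix multiplication:
[[5, 0], [0, 5]] × [-3, 5]ᵀ
= [(5)(-3) + (0)(5), (0)(-3) + (5)(5)]ᵀ
= [-15, 25]ᵀ
Result: (-15, 25)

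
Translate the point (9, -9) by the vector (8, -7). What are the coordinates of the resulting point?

Translation by (8, -7) (homogeneous matrix [[1, 0, 8], [0, 1, -7], [0, 0, 1]]):
x' = 9 + 8 = 17
y' = -9 + -7 = -16
Result: (17, -16)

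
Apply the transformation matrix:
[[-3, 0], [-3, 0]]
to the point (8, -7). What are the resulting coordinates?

Matrix multiplication:
[[-3, 0], [-3, 0]] × [8, -7]ᵀ
= [(-3)(8) + (0)(-7), (-3)(8) + (0)(-7)]ᵀ
= [-24, -24]ᵀ
Result: (-24, -24)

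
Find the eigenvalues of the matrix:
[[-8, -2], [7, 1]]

Characteristic equation: det(A - λI) = 0
λ² - (trace)λ + (det) = 0
trace = -8 + 1 = -7, det = (-8)(1) - (-2)(7) = 6
λ² - (-7)λ + (6) = 0
λ = (-7 ± √((-7)² - 4·(6))) / 2 = (-7 ± √25) / 2
Solving: λ = -6, -1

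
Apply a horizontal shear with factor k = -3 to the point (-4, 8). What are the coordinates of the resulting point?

Shear matrix for horizontal shear with factor k = -3:
[[1, -3], [0, 1]]
Result: (-4, 8) → (-28, 8)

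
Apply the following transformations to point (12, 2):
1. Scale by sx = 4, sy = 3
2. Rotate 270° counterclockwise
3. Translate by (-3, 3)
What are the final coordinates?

Step 1: Scale → (48, 6)
Step 2: Rotate 270° → (6, -48)
Step 3: Translate → (3, -45)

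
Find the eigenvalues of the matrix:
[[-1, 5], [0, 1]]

Characteristic equation: det(A - λI) = 0
λ² - (trace)λ + (det) = 0
trace = -1 + 1 = 0, det = (-1)(1) - (5)(0) = -1
λ² - (0)λ + (-1) = 0
λ = (0 ± √((0)² - 4·(-1))) / 2 = (0 ± √4) / 2
Solving: λ = -1, 1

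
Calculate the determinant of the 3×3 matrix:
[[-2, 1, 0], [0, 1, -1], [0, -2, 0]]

Expansion along first row:
det = -2·det([[1,-1],[-2,0]]) - 1·det([[0,-1],[0,0]]) + 0·det([[0,1],[0,-2]])
    = -2·(1·0 - -1·-2) - 1·(0·0 - -1·0) + 0·(0·-2 - 1·0)
    = -2·-2 - 1·0 + 0·0
    = 4 + 0 + 0 = 4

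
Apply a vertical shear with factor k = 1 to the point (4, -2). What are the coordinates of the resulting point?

Shear matrix for vertical shear with factor k = 1:
[[1, 0], [1, 1]]
Result: (4, -2) → (4, 2)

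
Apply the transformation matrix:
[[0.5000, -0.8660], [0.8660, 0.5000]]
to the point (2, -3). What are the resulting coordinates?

Matrix multiplication:
[[0.5000, -0.8660], [0.8660, 0.5000]] × [2, -3]ᵀ
= [(0.5000)(2) + (-0.8660)(-3), (0.8660)(2) + (0.5000)(-3)]ᵀ
= [3.5980, 0.2320]ᵀ
Result: (3.5980, 0.2320)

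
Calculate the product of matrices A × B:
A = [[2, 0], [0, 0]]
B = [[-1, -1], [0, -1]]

Matrix multiplication:
C[0][0] = 2×-1 + 0×0 = -2
C[0][1] = 2×-1 + 0×-1 = -2
C[1][0] = 0×-1 + 0×0 = 0
C[1][1] = 0×-1 + 0×-1 = 0
Result: [[-2, -2], [0, 0]]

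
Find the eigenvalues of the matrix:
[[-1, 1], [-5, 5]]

Characteristic equation: det(A - λI) = 0
λ² - (trace)λ + (det) = 0
trace = -1 + 5 = 4, det = (-1)(5) - (1)(-5) = 0
λ² - (4)λ + (0) = 0
λ = (4 ± √((4)² - 4·(0))) / 2 = (4 ± √16) / 2
Solving: λ = 0, 4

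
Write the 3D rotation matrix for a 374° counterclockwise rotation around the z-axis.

Rotation matrix for counterclockwise 374° around z-axis:
cos(374°) = 0.9703, sin(374°) = 0.2419
Result: [[0.9703, -0.2419, 0], [0.2419, 0.9703, 0], [0, 0, 1]]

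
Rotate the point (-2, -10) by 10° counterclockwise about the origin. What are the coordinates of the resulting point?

Rotation matrix for 10°: [[cos 10°, -sin 10°], [sin 10°, cos 10°]] ≈ [[0.984808, -0.173648], [0.173648, 0.984808]]
[[0.984808, -0.173648], [0.173648, 0.984808]] × [-2, -10]ᵀ ≈ [-0.2331, -10.1954]ᵀ
Result: (-0.2331, -10.1954)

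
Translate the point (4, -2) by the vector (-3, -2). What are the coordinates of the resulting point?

Translation by (-3, -2) (homogeneous matrix [[1, 0, -3], [0, 1, -2], [0, 0, 1]]):
x' = 4 + -3 = 1
y' = -2 + -2 = -4
Result: (1, -4)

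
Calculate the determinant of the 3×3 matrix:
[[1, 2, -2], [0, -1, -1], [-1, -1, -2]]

Expansion along first row:
det = 1·det([[-1,-1],[-1,-2]]) - 2·det([[0,-1],[-1,-2]]) + -2·det([[0,-1],[-1,-1]])
    = 1·(-1·-2 - -1·-1) - 2·(0·-2 - -1·-1) + -2·(0·-1 - -1·-1)
    = 1·1 - 2·-1 + -2·-1
    = 1 + 2 + 2 = 5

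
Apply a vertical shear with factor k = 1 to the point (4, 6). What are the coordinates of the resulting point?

Shear matrix for vertical shear with factor k = 1:
[[1, 0], [1, 1]]
Result: (4, 6) → (4, 10)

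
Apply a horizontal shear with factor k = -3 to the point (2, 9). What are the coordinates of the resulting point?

Shear matrix for horizontal shear with factor k = -3:
[[1, -3], [0, 1]]
Result: (2, 9) → (-25, 9)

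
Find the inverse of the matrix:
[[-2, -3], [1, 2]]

For [[a,b],[c,d]], inverse = (1/det)·[[d,-b],[-c,a]]
det = (-2)(2) - (-3)(1) = -4 - -3 = -1
Inverse = (1/-1)·[[2, 3], [-1, -2]]
= [[-2, -3], [1, 2]]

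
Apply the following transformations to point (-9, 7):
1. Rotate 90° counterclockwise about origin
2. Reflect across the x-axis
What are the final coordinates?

Step 1: Rotate 90° → (-7, -9)
Step 2: Reflect across x-axis → (-7, 9)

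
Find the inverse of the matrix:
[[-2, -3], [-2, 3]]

For [[a,b],[c,d]], inverse = (1/det)·[[d,-b],[-c,a]]
det = (-2)(3) - (-3)(-2) = -6 - 6 = -12
Inverse = (1/-12)·[[3, 3], [2, -2]]
= [[-1/4, -1/4], [-1/6, 1/6]]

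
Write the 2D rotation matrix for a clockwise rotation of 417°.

Rotation matrix formula: [[cos θ, -sin θ], [sin θ, cos θ]]
A clockwise rotation by 417° is equivalent to a counterclockwise rotation by -417°.
For θ = -417°:
cos(-417°) = 0.5446
sin(-417°) = -0.8387
Result: [[0.5446, 0.8387], [-0.8387, 0.5446]]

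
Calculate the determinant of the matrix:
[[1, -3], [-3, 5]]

For a 2×2 matrix [[a, b], [c, d]], det = ad - bc
det = (1)(5) - (-3)(-3) = 5 - 9 = -4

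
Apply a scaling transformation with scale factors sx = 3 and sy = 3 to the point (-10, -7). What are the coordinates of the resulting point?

Scaling matrix:
[[3, 0], [0, 3]]
Result: (-10 × 3, -7 × 3) = (-30, -21)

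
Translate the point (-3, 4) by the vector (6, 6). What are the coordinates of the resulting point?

Translation by (6, 6) (homogeneous matrix [[1, 0, 6], [0, 1, 6], [0, 0, 1]]):
x' = -3 + 6 = 3
y' = 4 + 6 = 10
Result: (3, 10)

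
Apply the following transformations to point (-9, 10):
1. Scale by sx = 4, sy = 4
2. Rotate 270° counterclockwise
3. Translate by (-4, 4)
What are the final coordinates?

Step 1: Scale → (-36, 40)
Step 2: Rotate 270° → (40, 36)
Step 3: Translate → (36, 40)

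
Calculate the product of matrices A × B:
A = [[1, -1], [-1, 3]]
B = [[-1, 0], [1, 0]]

Matrix multiplication:
C[0][0] = 1×-1 + -1×1 = -2
C[0][1] = 1×0 + -1×0 = 0
C[1][0] = -1×-1 + 3×1 = 4
C[1][1] = -1×0 + 3×0 = 0
Result: [[-2, 0], [4, 0]]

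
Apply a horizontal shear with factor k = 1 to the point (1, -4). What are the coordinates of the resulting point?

Shear matrix for horizontal shear with factor k = 1:
[[1, 1], [0, 1]]
Result: (1, -4) → (-3, -4)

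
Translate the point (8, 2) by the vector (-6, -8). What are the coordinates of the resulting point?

Translation by (-6, -8) (homogeneous matrix [[1, 0, -6], [0, 1, -8], [0, 0, 1]]):
x' = 8 + -6 = 2
y' = 2 + -8 = -6
Result: (2, -6)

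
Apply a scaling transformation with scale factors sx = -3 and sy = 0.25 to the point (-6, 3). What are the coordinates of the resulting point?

Scaling matrix:
[[-3, 0], [0, 0.25]]
Result: (-6 × -3, 3 × 0.25) = (18, 0.75)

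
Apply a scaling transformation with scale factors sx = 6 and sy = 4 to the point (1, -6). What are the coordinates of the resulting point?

Scaling matrix:
[[6, 0], [0, 4]]
Result: (1 × 6, -6 × 4) = (6, -24)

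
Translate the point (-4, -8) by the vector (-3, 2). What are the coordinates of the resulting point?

Translation by (-3, 2) (homogeneous matrix [[1, 0, -3], [0, 1, 2], [0, 0, 1]]):
x' = -4 + -3 = -7
y' = -8 + 2 = -6
Result: (-7, -6)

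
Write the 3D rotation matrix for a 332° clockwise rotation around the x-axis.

Rotation matrix for clockwise 332° around x-axis:
A clockwise rotation by 332° is a counterclockwise rotation by -332°.
cos(-332°) = 0.8829, sin(-332°) = 0.4695
Result: [[1, 0, 0], [0, 0.8829, -0.4695], [0, 0.4695, 0.8829]]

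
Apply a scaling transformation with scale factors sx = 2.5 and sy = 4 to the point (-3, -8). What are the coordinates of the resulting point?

Scaling matrix:
[[2.50, 0], [0, 4]]
Result: (-3 × 2.5, -8 × 4) = (-7.5, -32)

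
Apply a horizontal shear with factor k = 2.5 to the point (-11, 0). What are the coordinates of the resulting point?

Shear matrix for horizontal shear with factor k = 2.5:
[[1, 2.50], [0, 1]]
Result: (-11, 0) → (-11, 0)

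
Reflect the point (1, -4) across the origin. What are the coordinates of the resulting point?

Reflection across origin: (1, -4) → (-1, 4)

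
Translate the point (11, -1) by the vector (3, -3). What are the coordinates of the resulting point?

Translation by (3, -3) (homogeneous matrix [[1, 0, 3], [0, 1, -3], [0, 0, 1]]):
x' = 11 + 3 = 14
y' = -1 + -3 = -4
Result: (14, -4)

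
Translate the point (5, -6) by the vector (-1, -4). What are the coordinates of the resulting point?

Translation by (-1, -4) (homogeneous matrix [[1, 0, -1], [0, 1, -4], [0, 0, 1]]):
x' = 5 + -1 = 4
y' = -6 + -4 = -10
Result: (4, -10)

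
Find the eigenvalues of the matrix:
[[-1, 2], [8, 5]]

Characteristic equation: det(A - λI) = 0
λ² - (trace)λ + (det) = 0
trace = -1 + 5 = 4, det = (-1)(5) - (2)(8) = -21
λ² - (4)λ + (-21) = 0
λ = (4 ± √((4)² - 4·(-21))) / 2 = (4 ± √100) / 2
Solving: λ = -3, 7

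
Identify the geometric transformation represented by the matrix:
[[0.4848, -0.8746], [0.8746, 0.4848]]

This matrix represents: rotation by 61° counterclockwise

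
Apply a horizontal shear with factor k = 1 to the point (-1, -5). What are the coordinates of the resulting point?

Shear matrix for horizontal shear with factor k = 1:
[[1, 1], [0, 1]]
Result: (-1, -5) → (-6, -5)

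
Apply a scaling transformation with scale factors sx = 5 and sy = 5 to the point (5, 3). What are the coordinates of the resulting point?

Scaling matrix:
[[5, 0], [0, 5]]
Result: (5 × 5, 3 × 5) = (25, 15)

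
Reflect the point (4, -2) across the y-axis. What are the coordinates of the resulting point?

Reflection across y-axis: (4, -2) → (-4, -2)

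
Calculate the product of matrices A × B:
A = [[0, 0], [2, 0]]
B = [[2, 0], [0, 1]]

Matrix multiplication:
C[0][0] = 0×2 + 0×0 = 0
C[0][1] = 0×0 + 0×1 = 0
C[1][0] = 2×2 + 0×0 = 4
C[1][1] = 2×0 + 0×1 = 0
Result: [[0, 0], [4, 0]]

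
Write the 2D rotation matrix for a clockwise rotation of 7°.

Rotation matrix formula: [[cos θ, -sin θ], [sin θ, cos θ]]
A clockwise rotation by 7° is equivalent to a counterclockwise rotation by -7°.
For θ = -7°:
cos(-7°) = 0.9925
sin(-7°) = -0.1219
Result: [[0.9925, 0.1219], [-0.1219, 0.9925]]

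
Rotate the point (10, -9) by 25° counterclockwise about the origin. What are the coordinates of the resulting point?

Rotation matrix for 25°: [[cos 25°, -sin 25°], [sin 25°, cos 25°]] ≈ [[0.906308, -0.422618], [0.422618, 0.906308]]
[[0.906308, -0.422618], [0.422618, 0.906308]] × [10, -9]ᵀ ≈ [12.8666, -3.9306]ᵀ
Result: (12.8666, -3.9306)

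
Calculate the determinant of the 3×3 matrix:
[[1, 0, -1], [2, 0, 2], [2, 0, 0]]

Expansion along first row:
det = 1·det([[0,2],[0,0]]) - 0·det([[2,2],[2,0]]) + -1·det([[2,0],[2,0]])
    = 1·(0·0 - 2·0) - 0·(2·0 - 2·2) + -1·(2·0 - 0·2)
    = 1·0 - 0·-4 + -1·0
    = 0 + 0 + 0 = 0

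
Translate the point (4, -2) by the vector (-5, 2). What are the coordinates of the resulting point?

Translation by (-5, 2) (homogeneous matrix [[1, 0, -5], [0, 1, 2], [0, 0, 1]]):
x' = 4 + -5 = -1
y' = -2 + 2 = 0
Result: (-1, 0)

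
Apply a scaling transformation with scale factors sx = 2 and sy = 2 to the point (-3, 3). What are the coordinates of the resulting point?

Scaling matrix:
[[2, 0], [0, 2]]
Result: (-3 × 2, 3 × 2) = (-6, 6)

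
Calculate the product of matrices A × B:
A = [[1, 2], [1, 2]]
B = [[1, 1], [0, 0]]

Matrix multiplication:
C[0][0] = 1×1 + 2×0 = 1
C[0][1] = 1×1 + 2×0 = 1
C[1][0] = 1×1 + 2×0 = 1
C[1][1] = 1×1 + 2×0 = 1
Result: [[1, 1], [1, 1]]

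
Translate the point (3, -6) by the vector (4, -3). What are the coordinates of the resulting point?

Translation by (4, -3) (homogeneous matrix [[1, 0, 4], [0, 1, -3], [0, 0, 1]]):
x' = 3 + 4 = 7
y' = -6 + -3 = -9
Result: (7, -9)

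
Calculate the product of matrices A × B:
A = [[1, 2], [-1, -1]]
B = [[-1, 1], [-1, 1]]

Matrix multiplication:
C[0][0] = 1×-1 + 2×-1 = -3
C[0][1] = 1×1 + 2×1 = 3
C[1][0] = -1×-1 + -1×-1 = 2
C[1][1] = -1×1 + -1×1 = -2
Result: [[-3, 3], [2, -2]]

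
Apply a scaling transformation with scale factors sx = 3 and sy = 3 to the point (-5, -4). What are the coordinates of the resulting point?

Scaling matrix:
[[3, 0], [0, 3]]
Result: (-5 × 3, -4 × 3) = (-15, -12)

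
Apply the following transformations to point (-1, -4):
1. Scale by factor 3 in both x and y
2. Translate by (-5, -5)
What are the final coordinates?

Step 1: Scale (-1, -4) by 3 → (-3, -12)
Step 2: Translate by (-5, -5) → (-8, -17)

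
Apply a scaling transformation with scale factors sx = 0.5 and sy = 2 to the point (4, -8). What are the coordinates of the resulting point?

Scaling matrix:
[[0.50, 0], [0, 2]]
Result: (4 × 0.5, -8 × 2) = (2, -16)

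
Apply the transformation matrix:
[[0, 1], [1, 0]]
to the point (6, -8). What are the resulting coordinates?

Matrix multiplication:
[[0, 1], [1, 0]] × [6, -8]ᵀ
= [(0)(6) + (1)(-8), (1)(6) + (0)(-8)]ᵀ
= [-8, 6]ᵀ
Result: (-8, 6)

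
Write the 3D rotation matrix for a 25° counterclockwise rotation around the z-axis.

Rotation matrix for counterclockwise 25° around z-axis:
cos(25°) = 0.9063, sin(25°) = 0.4226
Result: [[0.9063, -0.4226, 0], [0.4226, 0.9063, 0], [0, 0, 1]]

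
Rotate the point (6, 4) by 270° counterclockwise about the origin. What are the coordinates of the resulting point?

Rotation matrix for 270°: [[cos 270°, -sin 270°], [sin 270°, cos 270°]] = [[0, 1], [-1, 0]]
[[0, 1], [-1, 0]] × [6, 4]ᵀ = [4, -6]ᵀ
Result: (4, -6)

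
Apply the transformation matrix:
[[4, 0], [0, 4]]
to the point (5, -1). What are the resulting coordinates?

Matrix multiplication:
[[4, 0], [0, 4]] × [5, -1]ᵀ
= [(4)(5) + (0)(-1), (0)(5) + (4)(-1)]ᵀ
= [20, -4]ᵀ
Result: (20, -4)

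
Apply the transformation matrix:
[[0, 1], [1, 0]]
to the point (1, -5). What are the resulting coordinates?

Matrix multiplication:
[[0, 1], [1, 0]] × [1, -5]ᵀ
= [(0)(1) + (1)(-5), (1)(1) + (0)(-5)]ᵀ
= [-5, 1]ᵀ
Result: (-5, 1)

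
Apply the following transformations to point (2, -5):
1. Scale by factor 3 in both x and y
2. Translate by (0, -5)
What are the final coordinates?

Step 1: Scale (2, -5) by 3 → (6, -15)
Step 2: Translate by (0, -5) → (6, -20)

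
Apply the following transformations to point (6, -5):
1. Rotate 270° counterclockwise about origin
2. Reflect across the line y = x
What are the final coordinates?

Step 1: Rotate 270° → (-5, -6)
Step 2: Reflect across line y = x → (-6, -5)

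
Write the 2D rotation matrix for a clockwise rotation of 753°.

Rotation matrix formula: [[cos θ, -sin θ], [sin θ, cos θ]]
A clockwise rotation by 753° is equivalent to a counterclockwise rotation by -753°.
For θ = -753°:
cos(-753°) = 0.8387
sin(-753°) = -0.5446
Result: [[0.8387, 0.5446], [-0.5446, 0.8387]]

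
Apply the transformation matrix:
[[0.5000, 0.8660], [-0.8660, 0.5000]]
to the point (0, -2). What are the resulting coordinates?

Matrix multiplication:
[[0.5000, 0.8660], [-0.8660, 0.5000]] × [0, -2]ᵀ
= [(0.5000)(0) + (0.8660)(-2), (-0.8660)(0) + (0.5000)(-2)]ᵀ
= [-1.7320, -1]ᵀ
Result: (-1.7320, -1)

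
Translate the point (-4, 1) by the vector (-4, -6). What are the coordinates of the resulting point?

Translation by (-4, -6) (homogeneous matrix [[1, 0, -4], [0, 1, -6], [0, 0, 1]]):
x' = -4 + -4 = -8
y' = 1 + -6 = -5
Result: (-8, -5)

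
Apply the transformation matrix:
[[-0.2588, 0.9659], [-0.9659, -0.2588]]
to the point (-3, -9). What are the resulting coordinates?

Matrix multiplication:
[[-0.2588, 0.9659], [-0.9659, -0.2588]] × [-3, -9]ᵀ
= [(-0.2588)(-3) + (0.9659)(-9), (-0.9659)(-3) + (-0.2588)(-9)]ᵀ
= [-7.9167, 5.2269]ᵀ
Result: (-7.9167, 5.2269)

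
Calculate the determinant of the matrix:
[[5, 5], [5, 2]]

For a 2×2 matrix [[a, b], [c, d]], det = ad - bc
det = (5)(2) - (5)(5) = 10 - 25 = -15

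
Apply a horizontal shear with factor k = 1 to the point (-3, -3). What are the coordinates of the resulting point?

Shear matrix for horizontal shear with factor k = 1:
[[1, 1], [0, 1]]
Result: (-3, -3) → (-6, -3)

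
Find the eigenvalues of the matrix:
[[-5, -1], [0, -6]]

Characteristic equation: det(A - λI) = 0
λ² - (trace)λ + (det) = 0
trace = -5 + -6 = -11, det = (-5)(-6) - (-1)(0) = 30
λ² - (-11)λ + (30) = 0
λ = (-11 ± √((-11)² - 4·(30))) / 2 = (-11 ± √1) / 2
Solving: λ = -6, -5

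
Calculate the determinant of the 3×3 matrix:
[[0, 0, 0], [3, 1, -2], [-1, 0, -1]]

Expansion along first row:
det = 0·det([[1,-2],[0,-1]]) - 0·det([[3,-2],[-1,-1]]) + 0·det([[3,1],[-1,0]])
    = 0·(1·-1 - -2·0) - 0·(3·-1 - -2·-1) + 0·(3·0 - 1·-1)
    = 0·-1 - 0·-5 + 0·1
    = 0 + 0 + 0 = 0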